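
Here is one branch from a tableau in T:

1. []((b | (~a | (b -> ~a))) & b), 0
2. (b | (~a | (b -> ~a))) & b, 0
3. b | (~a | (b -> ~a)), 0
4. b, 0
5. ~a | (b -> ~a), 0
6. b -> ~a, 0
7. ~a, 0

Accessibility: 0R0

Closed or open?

No, open

No atom appears with both signs at the same world.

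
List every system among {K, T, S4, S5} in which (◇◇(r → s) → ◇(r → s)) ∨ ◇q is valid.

S4, S5

S4-tableau for the negation ¬((◇◇(r → s) → ◇(r → s)) ∨ ◇q):
1. ¬((◇◇(r → s) → ◇(r → s)) ∨ ◇q), w0
2. ¬(◇◇(r → s) → ◇(r → s)), w0   [¬∨-rule on 1]
3. ¬◇q, w0   [¬∨-rule on 1]
4. ◇◇(r → s), w0   [¬→-rule on 2]
5. ¬◇(r → s), w0   [¬→-rule on 2]
6. ¬q, w0   [¬◇-rule on 3 via w0Rw0]
7. ¬(r → s), w0   [¬◇-rule on 5 via w0Rw0]
8. r, w0   [¬→-rule on 7]
9. ¬s, w0   [¬→-rule on 7]
10. ◇(r → s), w1   [◇-rule on 4: fresh world w1, w0Rw1]
11. ¬q, w1   [¬◇-rule on 3 via w0Rw1]
12. ¬(r → s), w1   [¬◇-rule on 5 via w0Rw1]
13. r, w1   [¬→-rule on 12]
14. ¬s, w1   [¬→-rule on 12]
15. r → s, w2   [◇-rule on 10: fresh world w2, w1Rw2]
16. ¬q, w2   [¬◇-rule on 3 via w0Rw2]
17. ¬(r → s), w2   [¬◇-rule on 5 via w0Rw2]
18. r, w2   [¬→-rule on 17]
19. ¬s, w2   [¬→-rule on 17]
20. s, w2   [→-rule on 15 (branches; this branch)]
Accessibility: w0Rw0, w0Rw1, w0Rw2, w1Rw1, w1Rw2, w2Rw2
Branch closes: s and ¬s both at w2.
Every branch closes (one shown): valid in S4, hence also in S5 (every theorem of S4 is a theorem of S5).
T-tableau for the negation ¬((◇◇(r → s) → ◇(r → s)) ∨ ◇q):
1. ¬((◇◇(r → s) → ◇(r → s)) ∨ ◇q), w0
2. ¬(◇◇(r → s) → ◇(r → s)), w0   [¬∨-rule on 1]
3. ¬◇q, w0   [¬∨-rule on 1]
4. ◇◇(r → s), w0   [¬→-rule on 2]
5. ¬◇(r → s), w0   [¬→-rule on 2]
6. ¬q, w0   [¬◇-rule on 3 via w0Rw0]
7. ¬(r → s), w0   [¬◇-rule on 5 via w0Rw0]
8. r, w0   [¬→-rule on 7]
9. ¬s, w0   [¬→-rule on 7]
10. ◇(r → s), w1   [◇-rule on 4: fresh world w1, w0Rw1]
11. ¬q, w1   [¬◇-rule on 3 via w0Rw1]
12. ¬(r → s), w1   [¬◇-rule on 5 via w0Rw1]
13. r, w1   [¬→-rule on 12]
14. ¬s, w1   [¬→-rule on 12]
15. r → s, w2   [◇-rule on 10: fresh world w2, w1Rw2]
16. s, w2   [→-rule on 15 (branches; this branch)]
Accessibility: w0Rw0, w0Rw1, w1Rw1, w1Rw2, w2Rw2
Complete open branch: countermodel on a T-frame, so not valid in T, nor in K (the same frame is also a K-frame).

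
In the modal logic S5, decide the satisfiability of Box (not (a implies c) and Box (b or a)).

1. Box (not (a implies c) and Box (b or a)), w0
2. not (a implies c) and Box (b or a), w0
3. not (a implies c), w0
4. Box (b or a), w0
5. a, w0
6. not c, w0
7. b or a, w0
Accessibility: w0Rw0

Satisfiable (open branch found)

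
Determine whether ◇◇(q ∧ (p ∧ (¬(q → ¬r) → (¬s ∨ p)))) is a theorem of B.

Invalid (countermodel exists)

Tableau for the negation ¬◇◇(q ∧ (p ∧ (¬(q → ¬r) → (¬s ∨ p)))):
1. ¬◇◇(q ∧ (p ∧ (¬(q → ¬r) → (¬s ∨ p)))), 0
2. ¬◇(q ∧ (p ∧ (¬(q → ¬r) → (¬s ∨ p)))), 0   [¬◇-rule on 1 via 0R0]
3. ¬(q ∧ (p ∧ (¬(q → ¬r) → (¬s ∨ p)))), 0   [¬◇-rule on 2 via 0R0]
4. ¬(p ∧ (¬(q → ¬r) → (¬s ∨ p))), 0   [¬∧-rule on 3 (branches; this branch)]
5. ¬(¬(q → ¬r) → (¬s ∨ p)), 0   [¬∧-rule on 4 (branches; this branch)]
6. ¬(q → ¬r), 0   [¬→-rule on 5]
7. ¬(¬s ∨ p), 0   [¬→-rule on 5]
8. q, 0   [¬→-rule on 6]
9. r, 0   [¬→-rule on 6]
10. s, 0   [¬∨-rule on 7]
11. ¬p, 0   [¬∨-rule on 7]
Accessibility: 0R0
The negation has an open branch (countermodel exists).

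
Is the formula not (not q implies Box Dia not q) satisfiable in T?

Satisfiable (open branch found)

1. not (not q implies Box Dia not q), u
2. not q, u
3. not Box Dia not q, u
4. not Dia not q, v
5. q, v
Accessibility: uRu, uRv, vRv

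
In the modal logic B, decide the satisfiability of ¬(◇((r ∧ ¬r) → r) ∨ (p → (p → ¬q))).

1. ¬(◇((r ∧ ¬r) → r) ∨ (p → (p → ¬q))), w0
2. ¬◇((r ∧ ¬r) → r), w0
3. ¬(p → (p → ¬q)), w0
4. p, w0
5. ¬(p → ¬q), w0
6. q, w0
7. ¬((r ∧ ¬r) → r), w0
8. r ∧ ¬r, w0
9. ¬r, w0
10. r, w0
Accessibility: w0Rw0
Branch closes: r and ¬r both at w0.
(One branch shown.) All branches close.

Unsatisfiable (every branch closes)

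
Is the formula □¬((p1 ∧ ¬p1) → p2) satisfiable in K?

1. □¬((p1 ∧ ¬p1) → p2), w0

Yes, satisfiable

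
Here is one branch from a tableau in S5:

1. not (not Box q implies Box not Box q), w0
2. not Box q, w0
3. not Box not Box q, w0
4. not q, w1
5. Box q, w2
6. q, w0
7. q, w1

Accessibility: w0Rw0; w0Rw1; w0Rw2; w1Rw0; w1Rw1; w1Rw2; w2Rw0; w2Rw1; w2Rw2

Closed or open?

Both q and not q appear at w1.

Closed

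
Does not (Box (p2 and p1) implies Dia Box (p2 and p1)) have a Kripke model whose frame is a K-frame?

1. not (Box (p2 and p1) implies Dia Box (p2 and p1)), u
2. Box (p2 and p1), u
3. not Dia Box (p2 and p1), u

Satisfiable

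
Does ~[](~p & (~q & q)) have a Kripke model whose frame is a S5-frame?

1. ~[](~p & (~q & q)), 0
2. ~(~p & (~q & q)), 1   [~[]-rule on 1: fresh world 1, 0R1]
3. ~(~q & q), 1   [~&-rule on 2 (branches; this branch)]
4. ~q, 1   [~&-rule on 3 (branches; this branch)]
Accessibility: 0R0, 0R1, 1R0, 1R1

Yes, satisfiable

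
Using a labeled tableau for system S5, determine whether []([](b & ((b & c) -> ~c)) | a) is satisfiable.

1. []([](b & ((b & c) -> ~c)) | a), 0
2. [](b & ((b & c) -> ~c)) | a, 0
3. a, 0
Accessibility: 0R0

Satisfiable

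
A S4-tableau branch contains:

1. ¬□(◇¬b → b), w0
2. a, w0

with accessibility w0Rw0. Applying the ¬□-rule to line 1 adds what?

a fresh world w1 with w0Rw1, and ¬(◇¬b → b) at w1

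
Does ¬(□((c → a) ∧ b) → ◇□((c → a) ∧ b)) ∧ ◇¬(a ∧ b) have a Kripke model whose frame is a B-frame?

Unsatisfiable (every branch closes)

1. ¬(□((c → a) ∧ b) → ◇□((c → a) ∧ b)) ∧ ◇¬(a ∧ b), u
2. ¬(□((c → a) ∧ b) → ◇□((c → a) ∧ b)), u
3. ◇¬(a ∧ b), u
4. □((c → a) ∧ b), u
5. ¬◇□((c → a) ∧ b), u
6. (c → a) ∧ b, u
7. c → a, u
8. b, u
9. ¬□((c → a) ∧ b), u
10. a, u
11. ¬(a ∧ b), v
12. (c → a) ∧ b, v
13. c → a, v
14. b, v
15. ¬□((c → a) ∧ b), v
16. ¬a, v
17. ¬c, v
18. ¬((c → a) ∧ b), w
19. (c → a) ∧ b, w
20. c → a, w
21. b, w
22. ¬□((c → a) ∧ b), w
23. ¬(c → a), w
24. c, w
25. ¬a, w
26. a, w
Accessibility: uRu, uRv, uRw, vRu, vRv, wRu, wRw
Branch closes: a and ¬a both at w.
Every branch closes; the branch above is one of them.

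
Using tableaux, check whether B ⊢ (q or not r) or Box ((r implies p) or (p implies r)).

Valid in B

Tableau for the negation not ((q or not r) or Box ((r implies p) or (p implies r))):
1. not ((q or not r) or Box ((r implies p) or (p implies r))), u
2. not (q or not r), u
3. not Box ((r implies p) or (p implies r)), u
4. not q, u
5. r, u
6. not ((r implies p) or (p implies r)), v
7. not (r implies p), v
8. not (p implies r), v
9. r, v
10. not p, v
11. p, v
12. not r, v
Accessibility: uRu, uRv, vRu, vRv
Branch closes: p and not p both at v.
All branches of the negation close; one closing branch shown above.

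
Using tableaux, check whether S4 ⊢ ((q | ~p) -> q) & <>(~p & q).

Tableau for the negation ~(((q | ~p) -> q) & <>(~p & q)):
1. ~(((q | ~p) -> q) & <>(~p & q)), 0
2. ~<>(~p & q), 0
3. ~(~p & q), 0
4. ~q, 0
Accessibility: 0R0
The negation has an open branch (countermodel exists).

No, not valid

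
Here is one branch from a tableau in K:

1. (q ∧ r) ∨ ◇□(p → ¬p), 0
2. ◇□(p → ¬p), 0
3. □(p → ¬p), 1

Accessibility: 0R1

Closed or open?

Not closed

No atom appears with both signs at the same world.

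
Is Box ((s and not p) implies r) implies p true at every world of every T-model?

No, not valid

Tableau for the negation not (Box ((s and not p) implies r) implies p):
1. not (Box ((s and not p) implies r) implies p), 0
2. Box ((s and not p) implies r), 0
3. not p, 0
4. (s and not p) implies r, 0
5. r, 0
Accessibility: 0R0
The negation has an open branch (countermodel exists).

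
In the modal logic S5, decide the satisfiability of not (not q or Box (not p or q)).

1. not (not q or Box (not p or q)), w0
2. q, w0   [neg-or-rule on 1]
3. not Box (not p or q), w0   [neg-or-rule on 1]
4. not (not p or q), w1   [neg-Box-rule on 3: fresh world w1, w0Rw1]
5. p, w1   [neg-or-rule on 4]
6. not q, w1   [neg-or-rule on 4]
Accessibility: w0Rw0, w0Rw1, w1Rw0, w1Rw1

Yes, satisfiable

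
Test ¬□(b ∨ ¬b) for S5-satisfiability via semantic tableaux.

1. ¬□(b ∨ ¬b), u
2. ¬(b ∨ ¬b), v
3. ¬b, v
4. b, v
Accessibility: uRu, uRv, vRu, vRv
Branch closes: b and ¬b both at v.
Every branch closes; the branch above is one of them.

Unsatisfiable (every branch closes)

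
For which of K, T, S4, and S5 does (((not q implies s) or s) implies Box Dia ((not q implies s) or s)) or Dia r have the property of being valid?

S4-tableau for the negation not ((((not q implies s) or s) implies Box Dia ((not q implies s) or s)) or Dia r):
1. not ((((not q implies s) or s) implies Box Dia ((not q implies s) or s)) or Dia r), u
2. not (((not q implies s) or s) implies Box Dia ((not q implies s) or s)), u
3. not Dia r, u
4. (not q implies s) or s, u
5. not Box Dia ((not q implies s) or s), u
6. not r, u
7. s, u
8. not Dia ((not q implies s) or s), v
9. not r, v
10. not ((not q implies s) or s), v
11. not (not q implies s), v
12. not s, v
13. not q, v
Accessibility: uRu, uRv, vRv
Complete open branch: countermodel on an S4-frame, so not valid in S4, nor in K, T (the same frame is also a K-frame and a T-frame).
S5-tableau for the negation not ((((not q implies s) or s) implies Box Dia ((not q implies s) or s)) or Dia r):
1. not ((((not q implies s) or s) implies Box Dia ((not q implies s) or s)) or Dia r), u
2. not (((not q implies s) or s) implies Box Dia ((not q implies s) or s)), u
3. not Dia r, u
4. (not q implies s) or s, u
5. not Box Dia ((not q implies s) or s), u
6. not r, u
7. not q implies s, u
8. q, u
9. not Dia ((not q implies s) or s), v
10. not r, v
11. not ((not q implies s) or s), u
12. not (not q implies s), u
13. not s, u
14. not q, u
Accessibility: uRu, uRv, vRu, vRv
Branch closes: q and not q both at u.
Every branch closes (one shown): valid in S5.

S5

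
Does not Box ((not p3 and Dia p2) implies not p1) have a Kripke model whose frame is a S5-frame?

Satisfiable (open branch found)

1. not Box ((not p3 and Dia p2) implies not p1), u
2. not ((not p3 and Dia p2) implies not p1), v
3. not p3 and Dia p2, v
4. p1, v
5. not p3, v
6. Dia p2, v
7. p2, w
Accessibility: uRu, uRv, uRw, vRu, vRv, vRw, wRu, wRv, wRw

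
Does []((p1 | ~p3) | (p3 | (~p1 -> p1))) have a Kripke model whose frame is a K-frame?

1. []((p1 | ~p3) | (p3 | (~p1 -> p1))), u

Satisfiable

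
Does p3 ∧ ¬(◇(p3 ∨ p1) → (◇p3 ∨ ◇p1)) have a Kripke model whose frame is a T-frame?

Unsatisfiable

1. p3 ∧ ¬(◇(p3 ∨ p1) → (◇p3 ∨ ◇p1)), u
2. p3, u
3. ¬(◇(p3 ∨ p1) → (◇p3 ∨ ◇p1)), u
4. ◇(p3 ∨ p1), u
5. ¬(◇p3 ∨ ◇p1), u
6. ¬◇p3, u
7. ¬◇p1, u
8. ¬p3, u
Accessibility: uRu
Branch closes: p3 and ¬p3 both at u.
(One branch shown.) All branches close.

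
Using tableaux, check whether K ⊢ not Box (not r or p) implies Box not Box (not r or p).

Not valid

Tableau for the negation not (not Box (not r or p) implies Box not Box (not r or p)):
1. not (not Box (not r or p) implies Box not Box (not r or p)), w0
2. not Box (not r or p), w0   [neg-implies-rule on 1]
3. not Box not Box (not r or p), w0   [neg-implies-rule on 1]
4. not (not r or p), w1   [neg-Box-rule on 2: fresh world w1, w0Rw1]
5. r, w1   [neg-or-rule on 4]
6. not p, w1   [neg-or-rule on 4]
7. Box (not r or p), w2   [neg-Box-rule on 3: fresh world w2, w0Rw2]
Accessibility: w0Rw1, w0Rw2
The negation has an open branch (countermodel exists).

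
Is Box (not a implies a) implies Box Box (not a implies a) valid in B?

No, not valid

Tableau for the negation not (Box (not a implies a) implies Box Box (not a implies a)):
1. not (Box (not a implies a) implies Box Box (not a implies a)), 0
2. Box (not a implies a), 0   [neg-implies-rule on 1]
3. not Box Box (not a implies a), 0   [neg-implies-rule on 1]
4. not a implies a, 0   [Box-rule on 2 via 0R0]
5. a, 0   [implies-rule on 4 (branches; this branch)]
6. not Box (not a implies a), 1   [neg-Box-rule on 3: fresh world 1, 0R1]
7. not a implies a, 1   [Box-rule on 2 via 0R1]
8. a, 1   [implies-rule on 7 (branches; this branch)]
9. not (not a implies a), 2   [neg-Box-rule on 6: fresh world 2, 1R2]
10. not a, 2   [neg-implies-rule on 9]
Accessibility: 0R0, 0R1, 1R0, 1R1, 1R2, 2R1, 2R2
The negation has an open branch (countermodel exists).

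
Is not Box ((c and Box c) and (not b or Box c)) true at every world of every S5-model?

Invalid (countermodel exists)

Tableau for the negation Box ((c and Box c) and (not b or Box c)):
1. Box ((c and Box c) and (not b or Box c)), u
2. (c and Box c) and (not b or Box c), u
3. c and Box c, u
4. not b or Box c, u
5. c, u
6. Box c, u
Accessibility: uRu
The negation has an open branch (countermodel exists).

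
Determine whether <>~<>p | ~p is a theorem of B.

Tableau for the negation ~(<>~<>p | ~p):
1. ~(<>~<>p | ~p), w0
2. ~<>~<>p, w0   [~|-rule on 1]
3. p, w0   [~|-rule on 1]
4. <>p, w0   [~<>-rule on 2 via w0Rw0]
5. p, w1   [<>-rule on 4: fresh world w1, w0Rw1]
6. <>p, w1   [~<>-rule on 2 via w0Rw1]
7. p, w2   [<>-rule on 6: fresh world w2, w1Rw2]
Accessibility: w0Rw0, w0Rw1, w1Rw0, w1Rw1, w1Rw2, w2Rw1, w2Rw2
The negation has an open branch (countermodel exists).

Not valid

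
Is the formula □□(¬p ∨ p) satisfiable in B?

Yes, satisfiable

1. □□(¬p ∨ p), u
2. □(¬p ∨ p), u
3. ¬p ∨ p, u
4. p, u
Accessibility: uRu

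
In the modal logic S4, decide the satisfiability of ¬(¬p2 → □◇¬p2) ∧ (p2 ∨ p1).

Satisfiable (open branch found)

1. ¬(¬p2 → □◇¬p2) ∧ (p2 ∨ p1), w0
2. ¬(¬p2 → □◇¬p2), w0
3. p2 ∨ p1, w0
4. ¬p2, w0
5. ¬□◇¬p2, w0
6. p1, w0
7. ¬◇¬p2, w1
8. p2, w1
Accessibility: w0Rw0, w0Rw1, w1Rw1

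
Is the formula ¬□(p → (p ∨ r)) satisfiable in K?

1. ¬□(p → (p ∨ r)), u
2. ¬(p → (p ∨ r)), v   [¬□-rule on 1: fresh world v, uRv]
3. p, v   [¬→-rule on 2]
4. ¬(p ∨ r), v   [¬→-rule on 2]
5. ¬p, v   [¬∨-rule on 4]
6. ¬r, v   [¬∨-rule on 4]
Accessibility: uRv
Branch closes: p and ¬p both at v.
Every branch closes; the branch above is one of them.

No, unsatisfiable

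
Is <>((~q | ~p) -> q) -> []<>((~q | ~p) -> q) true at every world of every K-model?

Tableau for the negation ~(<>((~q | ~p) -> q) -> []<>((~q | ~p) -> q)):
1. ~(<>((~q | ~p) -> q) -> []<>((~q | ~p) -> q)), w0
2. <>((~q | ~p) -> q), w0   [~->-rule on 1]
3. ~[]<>((~q | ~p) -> q), w0   [~->-rule on 1]
4. (~q | ~p) -> q, w1   [<>-rule on 2: fresh world w1, w0Rw1]
5. q, w1   [->-rule on 4 (branches; this branch)]
6. ~<>((~q | ~p) -> q), w2   [~[]-rule on 3: fresh world w2, w0Rw2]
Accessibility: w0Rw1, w0Rw2
The negation has an open branch (countermodel exists).

No, not valid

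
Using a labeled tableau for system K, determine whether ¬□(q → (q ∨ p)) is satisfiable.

1. ¬□(q → (q ∨ p)), 0
2. ¬(q → (q ∨ p)), 1
3. q, 1
4. ¬(q ∨ p), 1
5. ¬q, 1
6. ¬p, 1
Accessibility: 0R1
Branch closes: q and ¬q both at 1.
Every branch closes; the branch above is one of them.

Unsatisfiable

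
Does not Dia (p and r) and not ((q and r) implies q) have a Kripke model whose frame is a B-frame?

Unsatisfiable

1. not Dia (p and r) and not ((q and r) implies q), u
2. not Dia (p and r), u   [and-rule on 1]
3. not ((q and r) implies q), u   [and-rule on 1]
4. q and r, u   [neg-implies-rule on 3]
5. not q, u   [neg-implies-rule on 3]
6. q, u   [and-rule on 4]
7. r, u   [and-rule on 4]
Accessibility: uRu
Branch closes: q and not q both at u.
Every branch closes; the branch above is one of them.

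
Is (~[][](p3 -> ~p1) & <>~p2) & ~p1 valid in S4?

Tableau for the negation ~((~[][](p3 -> ~p1) & <>~p2) & ~p1):
1. ~((~[][](p3 -> ~p1) & <>~p2) & ~p1), u
2. p1, u
Accessibility: uRu
The negation has an open branch (countermodel exists).

No, not valid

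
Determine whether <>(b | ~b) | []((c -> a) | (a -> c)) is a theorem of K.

Tableau for the negation ~(<>(b | ~b) | []((c -> a) | (a -> c))):
1. ~(<>(b | ~b) | []((c -> a) | (a -> c))), 0
2. ~<>(b | ~b), 0
3. ~[]((c -> a) | (a -> c)), 0
4. ~((c -> a) | (a -> c)), 1
5. ~(c -> a), 1
6. ~(a -> c), 1
7. c, 1
8. ~a, 1
9. a, 1
10. ~c, 1
Accessibility: 0R1
Branch closes: a and ~a both at 1.
Every branch of the negation's tableau closes; the branch above is one of them.

Yes, valid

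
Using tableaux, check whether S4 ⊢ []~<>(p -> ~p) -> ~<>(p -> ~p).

Yes, valid

Tableau for the negation ~([]~<>(p -> ~p) -> ~<>(p -> ~p)):
1. ~([]~<>(p -> ~p) -> ~<>(p -> ~p)), 0
2. []~<>(p -> ~p), 0
3. <>(p -> ~p), 0
4. ~<>(p -> ~p), 0
5. ~(p -> ~p), 0
6. p, 0
7. p -> ~p, 1
8. ~<>(p -> ~p), 1
9. ~(p -> ~p), 1
10. p, 1
11. ~p, 1
Accessibility: 0R0, 0R1, 1R1
Branch closes: p and ~p both at 1.
Every branch of the negation's tableau closes; the branch above is one of them.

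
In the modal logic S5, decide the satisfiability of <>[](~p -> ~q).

1. <>[](~p -> ~q), 0
2. [](~p -> ~q), 1
3. ~p -> ~q, 0
4. ~p -> ~q, 1
5. ~q, 0
6. ~q, 1
Accessibility: 0R0, 0R1, 1R0, 1R1

Satisfiable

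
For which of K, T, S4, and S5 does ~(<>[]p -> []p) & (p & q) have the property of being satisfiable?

K, T, S4

S4-tableau for the formula:
1. ~(<>[]p -> []p) & (p & q), w0
2. ~(<>[]p -> []p), w0
3. p & q, w0
4. <>[]p, w0
5. ~[]p, w0
6. p, w0
7. q, w0
8. []p, w1
9. p, w1
10. ~p, w2
Accessibility: w0Rw0, w0Rw1, w0Rw2, w1Rw1, w2Rw2
Complete open branch: satisfiable in S4, hence also in K, T (this S4-model is also a K-model and a T-model).
S5-tableau for the formula:
1. ~(<>[]p -> []p) & (p & q), w0
2. ~(<>[]p -> []p), w0
3. p & q, w0
4. <>[]p, w0
5. ~[]p, w0
6. p, w0
7. q, w0
8. []p, w1
9. p, w1
10. ~p, w2
11. p, w2
Accessibility: w0Rw0, w0Rw1, w0Rw2, w1Rw0, w1Rw1, w1Rw2, w2Rw0, w2Rw1, w2Rw2
Branch closes: p and ~p both at w2.
Every branch closes (one shown): unsatisfiable in S5.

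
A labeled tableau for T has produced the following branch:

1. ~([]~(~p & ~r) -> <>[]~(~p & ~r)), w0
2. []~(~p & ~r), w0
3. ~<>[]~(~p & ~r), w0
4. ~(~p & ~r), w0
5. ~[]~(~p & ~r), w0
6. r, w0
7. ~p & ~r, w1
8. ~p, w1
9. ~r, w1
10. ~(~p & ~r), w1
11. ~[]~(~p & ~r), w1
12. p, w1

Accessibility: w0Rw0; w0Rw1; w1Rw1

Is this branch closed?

Both p and ~p appear at w1.

Closed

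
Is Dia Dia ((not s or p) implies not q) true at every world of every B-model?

No, not valid

Tableau for the negation not Dia Dia ((not s or p) implies not q):
1. not Dia Dia ((not s or p) implies not q), u
2. not Dia ((not s or p) implies not q), u
3. not ((not s or p) implies not q), u
4. not s or p, u
5. q, u
6. p, u
Accessibility: uRu
The negation has an open branch (countermodel exists).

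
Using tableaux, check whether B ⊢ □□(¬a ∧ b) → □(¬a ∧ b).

Tableau for the negation ¬(□□(¬a ∧ b) → □(¬a ∧ b)):
1. ¬(□□(¬a ∧ b) → □(¬a ∧ b)), 0
2. □□(¬a ∧ b), 0
3. ¬□(¬a ∧ b), 0
4. □(¬a ∧ b), 0
5. ¬a ∧ b, 0
6. ¬a, 0
7. b, 0
8. ¬(¬a ∧ b), 1
9. □(¬a ∧ b), 1
10. ¬a ∧ b, 1
11. ¬a, 1
12. b, 1
13. ¬b, 1
Accessibility: 0R0, 0R1, 1R0, 1R1
Branch closes: b and ¬b both at 1.
Every branch of the negation's tableau closes; the branch above is one of them.

Yes, valid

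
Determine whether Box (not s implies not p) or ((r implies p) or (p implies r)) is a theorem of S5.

Tableau for the negation not (Box (not s implies not p) or ((r implies p) or (p implies r))):
1. not (Box (not s implies not p) or ((r implies p) or (p implies r))), u
2. not Box (not s implies not p), u   [neg-or-rule on 1]
3. not ((r implies p) or (p implies r)), u   [neg-or-rule on 1]
4. not (r implies p), u   [neg-or-rule on 3]
5. not (p implies r), u   [neg-or-rule on 3]
6. r, u   [neg-implies-rule on 4]
7. not p, u   [neg-implies-rule on 4]
8. p, u   [neg-implies-rule on 5]
9. not r, u   [neg-implies-rule on 5]
Accessibility: uRu
Branch closes: p and not p both at u.
All branches of the negation close; one closing branch shown above.

Valid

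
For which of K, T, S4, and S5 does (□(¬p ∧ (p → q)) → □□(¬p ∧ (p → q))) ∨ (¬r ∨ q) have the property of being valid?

S4, S5

S4-tableau for the negation ¬((□(¬p ∧ (p → q)) → □□(¬p ∧ (p → q))) ∨ (¬r ∨ q)):
1. ¬((□(¬p ∧ (p → q)) → □□(¬p ∧ (p → q))) ∨ (¬r ∨ q)), w0
2. ¬(□(¬p ∧ (p → q)) → □□(¬p ∧ (p → q))), w0
3. ¬(¬r ∨ q), w0
4. □(¬p ∧ (p → q)), w0
5. ¬□□(¬p ∧ (p → q)), w0
6. r, w0
7. ¬q, w0
8. ¬p ∧ (p → q), w0
9. ¬p, w0
10. p → q, w0
11. ¬□(¬p ∧ (p → q)), w1
12. ¬p ∧ (p → q), w1
13. ¬p, w1
14. p → q, w1
15. q, w1
16. ¬(¬p ∧ (p → q)), w2
17. ¬p ∧ (p → q), w2
18. ¬p, w2
19. p → q, w2
20. ¬(p → q), w2
21. p, w2
22. ¬q, w2
Accessibility: w0Rw0, w0Rw1, w0Rw2, w1Rw1, w1Rw2, w2Rw2
Branch closes: p and ¬p both at w2.
Every branch closes (one shown): valid in S4, hence also in S5 (every theorem of S4 is a theorem of S5).
T-tableau for the negation ¬((□(¬p ∧ (p → q)) → □□(¬p ∧ (p → q))) ∨ (¬r ∨ q)):
1. ¬((□(¬p ∧ (p → q)) → □□(¬p ∧ (p → q))) ∨ (¬r ∨ q)), w0
2. ¬(□(¬p ∧ (p → q)) → □□(¬p ∧ (p → q))), w0
3. ¬(¬r ∨ q), w0
4. □(¬p ∧ (p → q)), w0
5. ¬□□(¬p ∧ (p → q)), w0
6. r, w0
7. ¬q, w0
8. ¬p ∧ (p → q), w0
9. ¬p, w0
10. p → q, w0
11. ¬□(¬p ∧ (p → q)), w1
12. ¬p ∧ (p → q), w1
13. ¬p, w1
14. p → q, w1
15. q, w1
16. ¬(¬p ∧ (p → q)), w2
17. ¬(p → q), w2
18. p, w2
19. ¬q, w2
Accessibility: w0Rw0, w0Rw1, w1Rw1, w1Rw2, w2Rw2
Complete open branch: countermodel on a T-frame, so not valid in T, nor in K (the same frame is also a K-frame).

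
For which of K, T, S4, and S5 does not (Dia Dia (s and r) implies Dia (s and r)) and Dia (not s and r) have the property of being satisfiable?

K, T

S4-tableau for the formula:
1. not (Dia Dia (s and r) implies Dia (s and r)) and Dia (not s and r), 0
2. not (Dia Dia (s and r) implies Dia (s and r)), 0   [and-rule on 1]
3. Dia (not s and r), 0   [and-rule on 1]
4. Dia Dia (s and r), 0   [neg-implies-rule on 2]
5. not Dia (s and r), 0   [neg-implies-rule on 2]
6. not (s and r), 0   [neg-Dia-rule on 5 via 0R0]
7. not r, 0   [neg-and-rule on 6 (branches; this branch)]
8. not s and r, 1   [Dia-rule on 3: fresh world 1, 0R1]
9. not s, 1   [and-rule on 8]
10. r, 1   [and-rule on 8]
11. not (s and r), 1   [neg-Dia-rule on 5 via 0R1]
12. Dia (s and r), 2   [Dia-rule on 4: fresh world 2, 0R2]
13. not (s and r), 2   [neg-Dia-rule on 5 via 0R2]
14. not r, 2   [neg-and-rule on 13 (branches; this branch)]
15. s and r, 3   [Dia-rule on 12: fresh world 3, 2R3]
16. s, 3   [and-rule on 15]
17. r, 3   [and-rule on 15]
18. not (s and r), 3   [neg-Dia-rule on 5 via 0R3]
19. not r, 3   [neg-and-rule on 18 (branches; this branch)]
Accessibility: 0R0, 0R1, 0R2, 0R3, 1R1, 2R2, 2R3, 3R3
Branch closes: r and not r both at 3.
Every branch closes (one shown): unsatisfiable in S4, hence also in S5 (every S5-frame is an S4-frame).
T-tableau for the formula:
1. not (Dia Dia (s and r) implies Dia (s and r)) and Dia (not s and r), 0
2. not (Dia Dia (s and r) implies Dia (s and r)), 0   [and-rule on 1]
3. Dia (not s and r), 0   [and-rule on 1]
4. Dia Dia (s and r), 0   [neg-implies-rule on 2]
5. not Dia (s and r), 0   [neg-implies-rule on 2]
6. not (s and r), 0   [neg-Dia-rule on 5 via 0R0]
7. not r, 0   [neg-and-rule on 6 (branches; this branch)]
8. not s and r, 1   [Dia-rule on 3: fresh world 1, 0R1]
9. not s, 1   [and-rule on 8]
10. r, 1   [and-rule on 8]
11. not (s and r), 1   [neg-Dia-rule on 5 via 0R1]
12. Dia (s and r), 2   [Dia-rule on 4: fresh world 2, 0R2]
13. not (s and r), 2   [neg-Dia-rule on 5 via 0R2]
14. not r, 2   [neg-and-rule on 13 (branches; this branch)]
15. s and r, 3   [Dia-rule on 12: fresh world 3, 2R3]
16. s, 3   [and-rule on 15]
17. r, 3   [and-rule on 15]
Accessibility: 0R0, 0R1, 0R2, 1R1, 2R2, 2R3, 3R3
Complete open branch: satisfiable in T, hence also in K (this T-model is also a K-model).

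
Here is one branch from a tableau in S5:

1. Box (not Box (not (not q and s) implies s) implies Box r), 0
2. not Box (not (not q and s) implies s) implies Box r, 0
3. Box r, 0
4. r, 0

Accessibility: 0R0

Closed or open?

Open

No atom appears with both signs at the same world.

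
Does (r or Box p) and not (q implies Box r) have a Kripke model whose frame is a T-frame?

Satisfiable (open branch found)

1. (r or Box p) and not (q implies Box r), u
2. r or Box p, u   [and-rule on 1]
3. not (q implies Box r), u   [and-rule on 1]
4. q, u   [neg-implies-rule on 3]
5. not Box r, u   [neg-implies-rule on 3]
6. Box p, u   [or-rule on 2 (branches; this branch)]
7. p, u   [Box-rule on 6 via uRu]
8. not r, v   [neg-Box-rule on 5: fresh world v, uRv]
9. p, v   [Box-rule on 6 via uRv]
Accessibility: uRu, uRv, vRv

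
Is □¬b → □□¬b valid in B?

Invalid (countermodel exists)

Tableau for the negation ¬(□¬b → □□¬b):
1. ¬(□¬b → □□¬b), 0
2. □¬b, 0   [¬→-rule on 1]
3. ¬□□¬b, 0   [¬→-rule on 1]
4. ¬b, 0   [□-rule on 2 via 0R0]
5. ¬□¬b, 1   [¬□-rule on 3: fresh world 1, 0R1]
6. ¬b, 1   [□-rule on 2 via 0R1]
7. b, 2   [¬□-rule on 5: fresh world 2, 1R2]
Accessibility: 0R0, 0R1, 1R0, 1R1, 1R2, 2R1, 2R2
The negation has an open branch (countermodel exists).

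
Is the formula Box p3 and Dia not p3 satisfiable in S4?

1. Box p3 and Dia not p3, u
2. Box p3, u
3. Dia not p3, u
4. p3, u
5. not p3, v
6. p3, v
Accessibility: uRu, uRv, vRv
Branch closes: p3 and not p3 both at v.
Every branch closes; the branch above is one of them.

No, unsatisfiable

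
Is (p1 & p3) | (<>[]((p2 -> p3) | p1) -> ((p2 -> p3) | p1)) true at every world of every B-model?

Tableau for the negation ~((p1 & p3) | (<>[]((p2 -> p3) | p1) -> ((p2 -> p3) | p1))):
1. ~((p1 & p3) | (<>[]((p2 -> p3) | p1) -> ((p2 -> p3) | p1))), u
2. ~(p1 & p3), u
3. ~(<>[]((p2 -> p3) | p1) -> ((p2 -> p3) | p1)), u
4. <>[]((p2 -> p3) | p1), u
5. ~((p2 -> p3) | p1), u
6. ~(p2 -> p3), u
7. ~p1, u
8. p2, u
9. ~p3, u
10. []((p2 -> p3) | p1), v
11. (p2 -> p3) | p1, u
12. (p2 -> p3) | p1, v
13. p2 -> p3, u
14. p1, v
15. p3, u
Accessibility: uRu, uRv, vRu, vRv
Branch closes: p3 and ~p3 both at u.
Every branch of the negation's tableau closes; the branch above is one of them.

Yes, valid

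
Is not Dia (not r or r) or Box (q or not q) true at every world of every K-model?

Tableau for the negation not (not Dia (not r or r) or Box (q or not q)):
1. not (not Dia (not r or r) or Box (q or not q)), 0
2. Dia (not r or r), 0
3. not Box (q or not q), 0
4. not r or r, 1
5. r, 1
6. not (q or not q), 2
7. not q, 2
8. q, 2
Accessibility: 0R1, 0R2
Branch closes: q and not q both at 2.
Every branch of the negation's tableau closes; the branch above is one of them.

Yes, valid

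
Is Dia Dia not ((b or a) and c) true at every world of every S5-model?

No, not valid

Tableau for the negation not Dia Dia not ((b or a) and c):
1. not Dia Dia not ((b or a) and c), 0
2. not Dia not ((b or a) and c), 0   [neg-Dia-rule on 1 via 0R0]
3. (b or a) and c, 0   [neg-Dia-rule on 2 via 0R0]
4. b or a, 0   [and-rule on 3]
5. c, 0   [and-rule on 3]
6. a, 0   [or-rule on 4 (branches; this branch)]
Accessibility: 0R0
The negation has an open branch (countermodel exists).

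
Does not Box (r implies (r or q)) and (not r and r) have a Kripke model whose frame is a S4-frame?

Unsatisfiable

1. not Box (r implies (r or q)) and (not r and r), 0
2. not Box (r implies (r or q)), 0
3. not r and r, 0
4. not r, 0
5. r, 0
Accessibility: 0R0
Branch closes: r and not r both at 0.
(One branch shown.) All branches close.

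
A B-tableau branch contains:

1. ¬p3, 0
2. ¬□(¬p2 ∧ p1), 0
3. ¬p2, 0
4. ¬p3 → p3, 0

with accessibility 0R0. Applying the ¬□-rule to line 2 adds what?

a fresh world 1 with 0R1, and ¬(¬p2 ∧ p1) at 1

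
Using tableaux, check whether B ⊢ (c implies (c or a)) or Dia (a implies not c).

Valid

Tableau for the negation not ((c implies (c or a)) or Dia (a implies not c)):
1. not ((c implies (c or a)) or Dia (a implies not c)), 0
2. not (c implies (c or a)), 0
3. not Dia (a implies not c), 0
4. c, 0
5. not (c or a), 0
6. not c, 0
7. not a, 0
Accessibility: 0R0
Branch closes: c and not c both at 0.
Every branch of the negation's tableau closes; the branch above is one of them.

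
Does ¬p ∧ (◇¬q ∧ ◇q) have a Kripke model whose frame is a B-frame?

1. ¬p ∧ (◇¬q ∧ ◇q), u
2. ¬p, u
3. ◇¬q ∧ ◇q, u
4. ◇¬q, u
5. ◇q, u
6. ¬q, v
7. q, w
Accessibility: uRu, uRv, uRw, vRu, vRv, wRu, wRw

Yes, satisfiable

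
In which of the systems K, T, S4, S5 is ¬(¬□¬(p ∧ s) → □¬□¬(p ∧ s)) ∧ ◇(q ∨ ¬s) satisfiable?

K, T, S4

S5-tableau for the formula:
1. ¬(¬□¬(p ∧ s) → □¬□¬(p ∧ s)) ∧ ◇(q ∨ ¬s), u
2. ¬(¬□¬(p ∧ s) → □¬□¬(p ∧ s)), u   [∧-rule on 1]
3. ◇(q ∨ ¬s), u   [∧-rule on 1]
4. ¬□¬(p ∧ s), u   [¬→-rule on 2]
5. ¬□¬□¬(p ∧ s), u   [¬→-rule on 2]
6. q ∨ ¬s, v   [◇-rule on 3: fresh world v, uRv]
7. ¬s, v   [∨-rule on 6 (branches; this branch)]
8. p ∧ s, w   [¬□-rule on 4: fresh world w, uRw]
9. p, w   [∧-rule on 8]
10. s, w   [∧-rule on 8]
11. □¬(p ∧ s), x   [¬□-rule on 5: fresh world x, uRx]
12. ¬(p ∧ s), u   [□-rule on 11 via xRu]
13. ¬(p ∧ s), v   [□-rule on 11 via xRv]
14. ¬(p ∧ s), w   [□-rule on 11 via xRw]
15. ¬(p ∧ s), x   [□-rule on 11 via xRx]
16. ¬s, u   [¬∧-rule on 12 (branches; this branch)]
17. ¬s, w   [¬∧-rule on 14 (branches; this branch)]
Accessibility: uRu, uRv, uRw, uRx, vRu, vRv, vRw, vRx, wRu, wRv, wRw, wRx, xRu, xRv, xRw, xRx
Branch closes: s and ¬s both at w.
Every branch closes (one shown): unsatisfiable in S5.
S4-tableau for the formula:
1. ¬(¬□¬(p ∧ s) → □¬□¬(p ∧ s)) ∧ ◇(q ∨ ¬s), u
2. ¬(¬□¬(p ∧ s) → □¬□¬(p ∧ s)), u   [∧-rule on 1]
3. ◇(q ∨ ¬s), u   [∧-rule on 1]
4. ¬□¬(p ∧ s), u   [¬→-rule on 2]
5. ¬□¬□¬(p ∧ s), u   [¬→-rule on 2]
6. q ∨ ¬s, v   [◇-rule on 3: fresh world v, uRv]
7. ¬s, v   [∨-rule on 6 (branches; this branch)]
8. p ∧ s, w   [¬□-rule on 4: fresh world w, uRw]
9. p, w   [∧-rule on 8]
10. s, w   [∧-rule on 8]
11. □¬(p ∧ s), x   [¬□-rule on 5: fresh world x, uRx]
12. ¬(p ∧ s), x   [□-rule on 11 via xRx]
13. ¬s, x   [¬∧-rule on 12 (branches; this branch)]
Accessibility: uRu, uRv, uRw, uRx, vRv, wRw, xRx
Complete open branch: satisfiable in S4, hence also in K, T (this S4-model is also a K-model and a T-model).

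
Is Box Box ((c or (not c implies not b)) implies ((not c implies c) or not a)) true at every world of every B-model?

Tableau for the negation not Box Box ((c or (not c implies not b)) implies ((not c implies c) or not a)):
1. not Box Box ((c or (not c implies not b)) implies ((not c implies c) or not a)), 0
2. not Box ((c or (not c implies not b)) implies ((not c implies c) or not a)), 1   [neg-Box-rule on 1: fresh world 1, 0R1]
3. not ((c or (not c implies not b)) implies ((not c implies c) or not a)), 2   [neg-Box-rule on 2: fresh world 2, 1R2]
4. c or (not c implies not b), 2   [neg-implies-rule on 3]
5. not ((not c implies c) or not a), 2   [neg-implies-rule on 3]
6. not (not c implies c), 2   [neg-or-rule on 5]
7. a, 2   [neg-or-rule on 5]
8. not c, 2   [neg-implies-rule on 6]
9. not c implies not b, 2   [or-rule on 4 (branches; this branch)]
10. not b, 2   [implies-rule on 9 (branches; this branch)]
Accessibility: 0R0, 0R1, 1R0, 1R1, 1R2, 2R1, 2R2
The negation has an open branch (countermodel exists).

Not valid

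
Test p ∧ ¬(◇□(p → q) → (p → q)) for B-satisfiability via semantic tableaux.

1. p ∧ ¬(◇□(p → q) → (p → q)), w0
2. p, w0   [∧-rule on 1]
3. ¬(◇□(p → q) → (p → q)), w0   [∧-rule on 1]
4. ◇□(p → q), w0   [¬→-rule on 3]
5. ¬(p → q), w0   [¬→-rule on 3]
6. ¬q, w0   [¬→-rule on 5]
7. □(p → q), w1   [◇-rule on 4: fresh world w1, w0Rw1]
8. p → q, w0   [□-rule on 7 via w1Rw0]
9. p → q, w1   [□-rule on 7 via w1Rw1]
10. q, w0   [→-rule on 8 (branches; this branch)]
Accessibility: w0Rw0, w0Rw1, w1Rw0, w1Rw1
Branch closes: q and ¬q both at w0.
Every branch closes; the branch above is one of them.

Unsatisfiable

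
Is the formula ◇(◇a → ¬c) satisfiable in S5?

1. ◇(◇a → ¬c), 0
2. ◇a → ¬c, 1
3. ¬c, 1
Accessibility: 0R0, 0R1, 1R0, 1R1

Yes, satisfiable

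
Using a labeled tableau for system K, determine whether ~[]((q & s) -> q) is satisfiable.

1. ~[]((q & s) -> q), 0
2. ~((q & s) -> q), 1   [~[]-rule on 1: fresh world 1, 0R1]
3. q & s, 1   [~->-rule on 2]
4. ~q, 1   [~->-rule on 2]
5. q, 1   [&-rule on 3]
6. s, 1   [&-rule on 3]
Accessibility: 0R1
Branch closes: q and ~q both at 1.
All branches of the tableau close; one closing branch shown above.

Unsatisfiable (every branch closes)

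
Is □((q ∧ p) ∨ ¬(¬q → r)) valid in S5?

Tableau for the negation ¬□((q ∧ p) ∨ ¬(¬q → r)):
1. ¬□((q ∧ p) ∨ ¬(¬q → r)), 0
2. ¬((q ∧ p) ∨ ¬(¬q → r)), 1
3. ¬(q ∧ p), 1
4. ¬q → r, 1
5. ¬p, 1
6. r, 1
Accessibility: 0R0, 0R1, 1R0, 1R1
The negation has an open branch (countermodel exists).

No, not valid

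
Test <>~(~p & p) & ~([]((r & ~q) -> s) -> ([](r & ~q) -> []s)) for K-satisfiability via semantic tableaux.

1. <>~(~p & p) & ~([]((r & ~q) -> s) -> ([](r & ~q) -> []s)), u
2. <>~(~p & p), u   [&-rule on 1]
3. ~([]((r & ~q) -> s) -> ([](r & ~q) -> []s)), u   [&-rule on 1]
4. []((r & ~q) -> s), u   [~->-rule on 3]
5. ~([](r & ~q) -> []s), u   [~->-rule on 3]
6. [](r & ~q), u   [~->-rule on 5]
7. ~[]s, u   [~->-rule on 5]
8. ~(~p & p), v   [<>-rule on 2: fresh world v, uRv]
9. (r & ~q) -> s, v   [[]-rule on 4 via uRv]
10. r & ~q, v   [[]-rule on 6 via uRv]
11. r, v   [&-rule on 10]
12. ~q, v   [&-rule on 10]
13. ~p, v   [~&-rule on 8 (branches; this branch)]
14. s, v   [->-rule on 9 (branches; this branch)]
15. ~s, w   [~[]-rule on 7: fresh world w, uRw]
16. (r & ~q) -> s, w   [[]-rule on 4 via uRw]
17. r & ~q, w   [[]-rule on 6 via uRw]
18. r, w   [&-rule on 17]
19. ~q, w   [&-rule on 17]
20. ~(r & ~q), w   [->-rule on 16 (branches; this branch)]
21. q, w   [~&-rule on 20 (branches; this branch)]
Accessibility: uRv, uRw
Branch closes: q and ~q both at w.
Every branch closes; the branch above is one of them.

Unsatisfiable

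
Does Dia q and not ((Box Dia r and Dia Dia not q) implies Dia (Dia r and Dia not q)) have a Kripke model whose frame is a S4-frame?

No, unsatisfiable

1. Dia q and not ((Box Dia r and Dia Dia not q) implies Dia (Dia r and Dia not q)), w0
2. Dia q, w0
3. not ((Box Dia r and Dia Dia not q) implies Dia (Dia r and Dia not q)), w0
4. Box Dia r and Dia Dia not q, w0
5. not Dia (Dia r and Dia not q), w0
6. Box Dia r, w0
7. Dia Dia not q, w0
8. not (Dia r and Dia not q), w0
9. Dia r, w0
10. not Dia not q, w0
11. q, w0
12. q, w1
13. not (Dia r and Dia not q), w1
14. Dia r, w1
15. not Dia not q, w1
16. Dia not q, w2
17. not (Dia r and Dia not q), w2
18. Dia r, w2
19. q, w2
20. not Dia r, w2
21. not r, w2
22. r, w3
23. not (Dia r and Dia not q), w3
24. Dia r, w3
25. q, w3
26. not Dia not q, w3
27. r, w4
28. not (Dia r and Dia not q), w4
29. Dia r, w4
30. q, w4
31. not Dia not q, w4
32. not q, w5
33. not (Dia r and Dia not q), w5
34. Dia r, w5
35. q, w5
Accessibility: w0Rw0, w0Rw1, w0Rw2, w0Rw3, w0Rw4, w0Rw5, w1Rw1, w1Rw4, w2Rw2, w2Rw5, w3Rw3, w4Rw4, w5Rw5
Branch closes: q and not q both at w5.
All branches of the tableau close; one closing branch shown above.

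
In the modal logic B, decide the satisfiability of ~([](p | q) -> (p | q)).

Unsatisfiable

1. ~([](p | q) -> (p | q)), 0
2. [](p | q), 0
3. ~(p | q), 0
4. ~p, 0
5. ~q, 0
6. p | q, 0
7. q, 0
Accessibility: 0R0
Branch closes: q and ~q both at 0.
All branches of the tableau close; one closing branch shown above.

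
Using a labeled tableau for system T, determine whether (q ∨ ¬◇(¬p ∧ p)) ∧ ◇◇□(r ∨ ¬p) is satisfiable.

Satisfiable

1. (q ∨ ¬◇(¬p ∧ p)) ∧ ◇◇□(r ∨ ¬p), w0
2. q ∨ ¬◇(¬p ∧ p), w0
3. ◇◇□(r ∨ ¬p), w0
4. ¬◇(¬p ∧ p), w0
5. ¬(¬p ∧ p), w0
6. ¬p, w0
7. ◇□(r ∨ ¬p), w1
8. ¬(¬p ∧ p), w1
9. ¬p, w1
10. □(r ∨ ¬p), w2
11. r ∨ ¬p, w2
12. ¬p, w2
Accessibility: w0Rw0, w0Rw1, w1Rw1, w1Rw2, w2Rw2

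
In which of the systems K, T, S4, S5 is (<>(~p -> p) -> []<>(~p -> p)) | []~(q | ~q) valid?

S5

S5-tableau for the negation ~((<>(~p -> p) -> []<>(~p -> p)) | []~(q | ~q)):
1. ~((<>(~p -> p) -> []<>(~p -> p)) | []~(q | ~q)), u
2. ~(<>(~p -> p) -> []<>(~p -> p)), u
3. ~[]~(q | ~q), u
4. <>(~p -> p), u
5. ~[]<>(~p -> p), u
6. q | ~q, v
7. ~q, v
8. ~p -> p, w
9. p, w
10. ~<>(~p -> p), x
11. ~(~p -> p), u
12. ~p, u
13. ~(~p -> p), v
14. ~p, v
15. ~(~p -> p), w
16. ~p, w
Accessibility: uRu, uRv, uRw, uRx, vRu, vRv, vRw, vRx, wRu, wRv, wRw, wRx, xRu, xRv, xRw, xRx
Branch closes: p and ~p both at w.
Every branch closes (one shown): valid in S5.
S4-tableau for the negation ~((<>(~p -> p) -> []<>(~p -> p)) | []~(q | ~q)):
1. ~((<>(~p -> p) -> []<>(~p -> p)) | []~(q | ~q)), u
2. ~(<>(~p -> p) -> []<>(~p -> p)), u
3. ~[]~(q | ~q), u
4. <>(~p -> p), u
5. ~[]<>(~p -> p), u
6. q | ~q, v
7. ~q, v
8. ~p -> p, w
9. p, w
10. ~<>(~p -> p), x
11. ~(~p -> p), x
12. ~p, x
Accessibility: uRu, uRv, uRw, uRx, vRv, wRw, xRx
Complete open branch: countermodel on an S4-frame, so not valid in S4, nor in K, T (the same frame is also a K-frame and a T-frame).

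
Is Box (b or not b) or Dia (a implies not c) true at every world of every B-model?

Tableau for the negation not (Box (b or not b) or Dia (a implies not c)):
1. not (Box (b or not b) or Dia (a implies not c)), 0
2. not Box (b or not b), 0
3. not Dia (a implies not c), 0
4. not (a implies not c), 0
5. a, 0
6. c, 0
7. not (b or not b), 1
8. not b, 1
9. b, 1
Accessibility: 0R0, 0R1, 1R0, 1R1
Branch closes: b and not b both at 1.
All branches of the negation close; one closing branch shown above.

Yes, valid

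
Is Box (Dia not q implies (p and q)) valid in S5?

Tableau for the negation not Box (Dia not q implies (p and q)):
1. not Box (Dia not q implies (p and q)), u
2. not (Dia not q implies (p and q)), v
3. Dia not q, v
4. not (p and q), v
5. not q, v
6. not q, w
Accessibility: uRu, uRv, uRw, vRu, vRv, vRw, wRu, wRv, wRw
The negation has an open branch (countermodel exists).

Not valid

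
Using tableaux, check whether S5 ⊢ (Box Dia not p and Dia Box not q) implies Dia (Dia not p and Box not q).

Tableau for the negation not ((Box Dia not p and Dia Box not q) implies Dia (Dia not p and Box not q)):
1. not ((Box Dia not p and Dia Box not q) implies Dia (Dia not p and Box not q)), u
2. Box Dia not p and Dia Box not q, u   [neg-implies-rule on 1]
3. not Dia (Dia not p and Box not q), u   [neg-implies-rule on 1]
4. Box Dia not p, u   [and-rule on 2]
5. Dia Box not q, u   [and-rule on 2]
6. not (Dia not p and Box not q), u   [neg-Dia-rule on 3 via uRu]
7. Dia not p, u   [Box-rule on 4 via uRu]
8. not Box not q, u   [neg-and-rule on 6 (branches; this branch)]
9. Box not q, v   [Dia-rule on 5: fresh world v, uRv]
10. not (Dia not p and Box not q), v   [neg-Dia-rule on 3 via uRv]
11. Dia not p, v   [Box-rule on 4 via uRv]
12. not q, u   [Box-rule on 9 via vRu]
13. not q, v   [Box-rule on 9 via vRv]
14. not Box not q, v   [neg-and-rule on 10 (branches; this branch)]
15. not p, w   [Dia-rule on 7: fresh world w, uRw]
16. not (Dia not p and Box not q), w   [neg-Dia-rule on 3 via uRw]
17. Dia not p, w   [Box-rule on 4 via uRw]
18. not q, w   [Box-rule on 9 via vRw]
19. not Box not q, w   [neg-and-rule on 16 (branches; this branch)]
20. q, x   [neg-Box-rule on 8: fresh world x, uRx]
21. not (Dia not p and Box not q), x   [neg-Dia-rule on 3 via uRx]
22. Dia not p, x   [Box-rule on 4 via uRx]
23. not q, x   [Box-rule on 9 via vRx]
Accessibility: uRu, uRv, uRw, uRx, vRu, vRv, vRw, vRx, wRu, wRv, wRw, wRx, xRu, xRv, xRw, xRx
Branch closes: q and not q both at x.
All branches of the negation close; one closing branch shown above.

Valid in S5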